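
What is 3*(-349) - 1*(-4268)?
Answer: 3221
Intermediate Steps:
3*(-349) - 1*(-4268) = -1047 + 4268 = 3221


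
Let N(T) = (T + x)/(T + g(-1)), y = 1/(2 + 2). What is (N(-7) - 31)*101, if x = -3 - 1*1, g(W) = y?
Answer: -80093/27 ≈ -2966.4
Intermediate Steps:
y = 1/4 ≈ 0.25000
g(W) = 1/4
x = -4 (x = -3 - 1 = -4)
N(T) = (-4 + T)/(1/4 + T) (N(T) = (T - 4)/(T + 1/4) = (-4 + T)/(1/4 + T))
(N(-7) - 31)*101 = (4*(-4 - 7)/(1 + 4*(-7)) - 31)*101 = (4*(-11)/(1 - 28) - 31)*101 = (4*(-11)/(-27) - 31)*101 = (4*(-1/27)*(-11) - 31)*101 = (44/27 - 31)*101 = -793/27*101 = -80093/27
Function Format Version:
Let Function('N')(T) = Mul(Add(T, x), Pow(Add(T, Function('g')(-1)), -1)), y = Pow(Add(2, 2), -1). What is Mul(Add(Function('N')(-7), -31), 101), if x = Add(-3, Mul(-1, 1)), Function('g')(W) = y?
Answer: Rational(-80093, 27) ≈ -2966.4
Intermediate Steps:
y = Rational(1, 4) (y = Pow(4, -1) = Rational(1, 4) ≈ 0.25000)
Function('g')(W) = Rational(1, 4)
x = -4 (x = Add(-3, -1) = -4)
Function('N')(T) = Mul(Pow(Add(Rational(1, 4), T), -1), Add(-4, T)) (Function('N')(T) = Mul(Add(T, -4), Pow(Add(T, Rational(1, 4)), -1)) = Mul(Add(-4, T), Pow(Add(Rational(1, 4), T), -1)) = Mul(Pow(Add(Rational(1, 4), T), -1), Add(-4, T)))
Mul(Add(Function('N')(-7), -31), 101) = Mul(Add(Mul(4, Pow(Add(1, Mul(4, -7)), -1), Add(-4, -7)), -31), 101) = Mul(Add(Mul(4, Pow(Add(1, -28), -1), -11), -31), 101) = Mul(Add(Mul(4, Pow(-27, -1), -11), -31), 101) = Mul(Add(Mul(4, Rational(-1, 27), -11), -31), 101) = Mul(Add(Rational(44, 27), -31), 101) = Mul(Rational(-793, 27), 101) = Rational(-80093, 27)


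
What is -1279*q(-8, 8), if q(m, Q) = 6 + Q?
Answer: -17906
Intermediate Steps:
-1279*q(-8, 8) = -1279*(6 + 8) = -1279*14 = -17906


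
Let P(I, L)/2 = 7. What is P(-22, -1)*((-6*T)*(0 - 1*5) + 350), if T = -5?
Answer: 2800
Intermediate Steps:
P(I, L) = 14 (P(I, L) = 2*7 = 14)
P(-22, -1)*((-6*T)*(0 - 1*5) + 350) = 14*((-6*(-5))*(0 - 1*5) + 350) = 14*(30*(0 - 5) + 350) = 14*(30*(-5) + 350) = 14*(-150 + 350) = 14*200 = 2800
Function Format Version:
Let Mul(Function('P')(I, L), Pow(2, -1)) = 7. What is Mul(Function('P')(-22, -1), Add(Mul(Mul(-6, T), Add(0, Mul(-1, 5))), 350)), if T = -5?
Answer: 2800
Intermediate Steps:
Function('P')(I, L) = 14 (Function('P')(I, L) = Mul(2, 7) = 14)
Mul(Function('P')(-22, -1), Add(Mul(Mul(-6, T), Add(0, Mul(-1, 5))), 350)) = Mul(14, Add(Mul(Mul(-6, -5), Add(0, Mul(-1, 5))), 350)) = Mul(14, Add(Mul(30, Add(0, -5)), 350)) = Mul(14, Add(Mul(30, -5), 350)) = Mul(14, Add(-150, 350)) = Mul(14, 200) = 2800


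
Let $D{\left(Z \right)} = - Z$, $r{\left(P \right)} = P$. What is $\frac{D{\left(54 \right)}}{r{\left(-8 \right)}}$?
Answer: $\frac{27}{4} \approx 6.75$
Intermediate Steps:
$\frac{D{\left(54 \right)}}{r{\left(-8 \right)}} = \frac{\left(-1\right) 54}{-8} = \left(-54\right) \left(- \frac{1}{8}\right) = \frac{27}{4}$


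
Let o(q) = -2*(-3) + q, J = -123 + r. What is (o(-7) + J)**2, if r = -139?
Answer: 69169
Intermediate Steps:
J = -262 (J = -123 - 139 = -262)
o(q) = 6 + q
(o(-7) + J)**2 = ((6 - 7) - 262)**2 = (-1 - 262)**2 = (-263)**2 = 69169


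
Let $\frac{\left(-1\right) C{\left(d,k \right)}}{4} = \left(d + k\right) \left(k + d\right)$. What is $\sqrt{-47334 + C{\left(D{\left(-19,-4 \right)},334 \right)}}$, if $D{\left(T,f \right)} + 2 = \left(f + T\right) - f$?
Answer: $i \sqrt{439210} \approx 662.73 i$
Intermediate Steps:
$D{\left(T,f \right)} = -2 + T$ ($D{\left(T,f \right)} = -2 + \left(\left(f + T\right) - f\right) = -2 + \left(\left(T + f\right) - f\right) = -2 + T$)
$C{\left(d,k \right)} = - 4 \left(d + k\right)^{2}$ ($C{\left(d,k \right)} = - 4 \left(d + k\right) \left(k + d\right) = - 4 \left(d + k\right) \left(d + k\right) = - 4 \left(d + k\right)^{2}$)
$\sqrt{-47334 + C{\left(D{\left(-19,-4 \right)},334 \right)}} = \sqrt{-47334 - 4 \left(\left(-2 - 19\right) + 334\right)^{2}} = \sqrt{-47334 - 4 \left(-21 + 334\right)^{2}} = \sqrt{-47334 - 4 \cdot 313^{2}} = \sqrt{-47334 - 391876} = \sqrt{-439210} = i \sqrt{439210}$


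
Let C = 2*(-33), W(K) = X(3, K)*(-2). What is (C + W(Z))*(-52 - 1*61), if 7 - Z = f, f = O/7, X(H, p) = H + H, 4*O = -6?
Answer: 8814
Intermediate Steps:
O = -3/2 (O = (¼)*(-6) = -3/2 ≈ -1.5000)
X(H, p) = 2*H
f = -3/14 (f = -3/2/7 = -3/2*⅐ = -3/14 ≈ -0.21429)
Z = 101/14 (Z = 7 - 1*(-3/14) = 7 + 3/14 = 101/14 ≈ 7.2143)
W(K) = -12 (W(K) = (2*3)*(-2) = 6*(-2) = -12)
C = -66
(C + W(Z))*(-52 - 1*61) = (-66 - 12)*(-52 - 1*61) = -78*(-52 - 61) = -78*(-113) = 8814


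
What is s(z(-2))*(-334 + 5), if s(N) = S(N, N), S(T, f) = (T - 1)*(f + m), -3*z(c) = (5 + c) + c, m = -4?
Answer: -17108/9 ≈ -1900.9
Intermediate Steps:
z(c) = -5/3 - 2*c/3 (z(c) = -((5 + c) + c)/3 = -(5 + 2*c)/3 = -5/3 - 2*c/3)
S(T, f) = (-1 + T)*(-4 + f) (S(T, f) = (T - 1)*(f - 4) = (-1 + T)*(-4 + f))
s(N) = 4 + N² - 5*N (s(N) = 4 - N - 4*N + N*N = 4 - N - 4*N + N² = 4 + N² - 5*N)
s(z(-2))*(-334 + 5) = (4 + (-5/3 - ⅔*(-2))² - 5*(-5/3 - ⅔*(-2)))*(-334 + 5) = (4 + (-5/3 + 4/3)² - 5*(-5/3 + 4/3))*(-329) = (4 + (-⅓)² - 5*(-⅓))*(-329) = (4 + ⅑ + 5/3)*(-329) = (52/9)*(-329) = -17108/9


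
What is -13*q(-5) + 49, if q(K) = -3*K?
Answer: -146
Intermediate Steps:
-13*q(-5) + 49 = -(-39)*(-5) + 49 = -13*15 + 49 = -195 + 49 = -146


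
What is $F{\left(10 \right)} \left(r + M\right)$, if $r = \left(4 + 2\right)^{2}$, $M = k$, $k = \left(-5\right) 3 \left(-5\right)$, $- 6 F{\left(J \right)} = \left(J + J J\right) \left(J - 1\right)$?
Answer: $-18315$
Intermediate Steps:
$F{\left(J \right)} = - \frac{\left(-1 + J\right) \left(J + J^{2}\right)}{6}$ ($F{\left(J \right)} = - \frac{\left(J + J J\right) \left(J - 1\right)}{6} = - \frac{\left(J + J^{2}\right) \left(-1 + J\right)}{6} = - \frac{\left(-1 + J\right) \left(J + J^{2}\right)}{6}$)
$k = 75$ ($k = \left(-15\right) \left(-5\right) = 75$)
$M = 75$
$r = 36$ ($r = 6^{2} = 36$)
$F{\left(10 \right)} \left(r + M\right) = \frac{1}{6} \cdot 10 \left(1 - 10^{2}\right) \left(36 + 75\right) = \frac{1}{6} \cdot 10 \left(1 - 100\right) 111 = \frac{1}{6} \cdot 10 \left(-99\right) 111 = \left(-165\right) 111 = -18315$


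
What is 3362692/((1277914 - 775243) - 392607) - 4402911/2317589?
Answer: 1827183998321/63770778924 ≈ 28.652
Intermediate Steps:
3362692/((1277914 - 775243) - 392607) - 4402911/2317589 = 3362692/(502671 - 392607) - 4402911*1/2317589 = 3362692/110064 - 4402911/2317589 = 3362692*(1/110064) - 4402911/2317589 = 840673/27516 - 4402911/2317589 = 1827183998321/63770778924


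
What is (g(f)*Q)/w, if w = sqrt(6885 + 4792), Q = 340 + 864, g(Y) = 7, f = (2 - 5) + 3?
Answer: 8428*sqrt(11677)/11677 ≈ 77.994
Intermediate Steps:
f = 0 (f = -3 + 3 = 0)
Q = 1204
w = sqrt(11677) ≈ 108.06
(g(f)*Q)/w = (7*1204)/(sqrt(11677)) = 8428*(sqrt(11677)/11677) = 8428*sqrt(11677)/11677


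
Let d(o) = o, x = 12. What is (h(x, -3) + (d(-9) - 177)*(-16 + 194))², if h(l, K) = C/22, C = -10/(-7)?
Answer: 6498986574721/5929 ≈ 1.0961e+9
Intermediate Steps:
C = 10/7 (C = -10*(-⅐) = 10/7 ≈ 1.4286)
h(l, K) = 5/77 (h(l, K) = (10/7)/22 = (10/7)*(1/22) = 5/77)
(h(x, -3) + (d(-9) - 177)*(-16 + 194))² = (5/77 + (-9 - 177)*(-16 + 194))² = (5/77 - 186*178)² = (5/77 - 33108)² = (-2549311/77)² = 6498986574721/5929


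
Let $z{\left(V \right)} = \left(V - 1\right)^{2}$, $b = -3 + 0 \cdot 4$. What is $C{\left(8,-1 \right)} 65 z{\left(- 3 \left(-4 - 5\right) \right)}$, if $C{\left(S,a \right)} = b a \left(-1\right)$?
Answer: $-131820$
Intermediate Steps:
$b = -3$ ($b = -3 + 0 = -3$)
$C{\left(S,a \right)} = 3 a$ ($C{\left(S,a \right)} = - 3 a \left(-1\right) = 3 a$)
$z{\left(V \right)} = \left(-1 + V\right)^{2}$
$C{\left(8,-1 \right)} 65 z{\left(- 3 \left(-4 - 5\right) \right)} = 3 \left(-1\right) 65 \left(-1 - 3 \left(-4 - 5\right)\right)^{2} = \left(-3\right) 65 \left(-1 - -27\right)^{2} = - 195 \left(-1 + 27\right)^{2} = - 195 \cdot 26^{2} = \left(-195\right) 676 = -131820$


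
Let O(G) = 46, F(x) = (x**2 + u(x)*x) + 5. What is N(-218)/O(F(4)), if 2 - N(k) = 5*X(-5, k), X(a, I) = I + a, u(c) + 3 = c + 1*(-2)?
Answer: 1117/46 ≈ 24.283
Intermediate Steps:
u(c) = -5 + c (u(c) = -3 + (c + 1*(-2)) = -3 + (c - 2) = -3 + (-2 + c) = -5 + c)
F(x) = 5 + x**2 + x*(-5 + x) (F(x) = (x**2 + (-5 + x)*x) + 5 = (x**2 + x*(-5 + x)) + 5 = 5 + x**2 + x*(-5 + x))
N(k) = 27 - 5*k (N(k) = 2 - 5*(k - 5) = 2 - 5*(-5 + k) = 2 - (-25 + 5*k) = 2 + (25 - 5*k) = 27 - 5*k)
N(-218)/O(F(4)) = (27 - 5*(-218))/46 = (27 + 1090)*(1/46) = 1117*(1/46) = 1117/46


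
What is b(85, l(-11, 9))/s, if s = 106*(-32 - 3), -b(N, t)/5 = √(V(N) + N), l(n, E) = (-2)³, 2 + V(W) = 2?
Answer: √85/742 ≈ 0.012425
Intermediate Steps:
V(W) = 0 (V(W) = -2 + 2 = 0)
l(n, E) = -8
b(N, t) = -5*√N (b(N, t) = -5*√(0 + N) = -5*√N)
s = -3710 (s = 106*(-35) = -3710)
b(85, l(-11, 9))/s = -5*√85/(-3710) = -5*√85*(-1/3710) = √85/742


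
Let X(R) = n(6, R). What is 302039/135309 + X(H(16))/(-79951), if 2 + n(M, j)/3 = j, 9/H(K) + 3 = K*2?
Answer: 700321173004/313724605911 ≈ 2.2323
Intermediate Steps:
H(K) = 9/(-3 + 2*K) (H(K) = 9/(-3 + K*2) = 9/(-3 + 2*K))
n(M, j) = -6 + 3*j
X(R) = -6 + 3*R
302039/135309 + X(H(16))/(-79951) = 302039/135309 + (-6 + 3*(9/(-3 + 2*16)))/(-79951) = 302039*(1/135309) + (-6 + 3*(9/(-3 + 32)))*(-1/79951) = 302039/135309 + (-6 + 3*(9/29))*(-1/79951) = 302039/135309 + (-6 + 27/29)*(-1/79951) = 302039/135309 - 147/29*(-1/79951) = 302039/135309 + 147/2318579 = 700321173004/313724605911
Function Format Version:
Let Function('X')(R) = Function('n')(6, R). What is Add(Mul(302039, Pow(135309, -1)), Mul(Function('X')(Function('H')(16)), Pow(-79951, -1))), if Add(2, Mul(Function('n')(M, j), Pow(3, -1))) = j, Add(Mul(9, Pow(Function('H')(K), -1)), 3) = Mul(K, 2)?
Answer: Rational(700321173004, 313724605911) ≈ 2.2323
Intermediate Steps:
Function('H')(K) = Mul(9, Pow(Add(-3, Mul(2, K)), -1)) (Function('H')(K) = Mul(9, Pow(Add(-3, Mul(K, 2)), -1)) = Mul(9, Pow(Add(-3, Mul(2, K)), -1)))
Function('n')(M, j) = Add(-6, Mul(3, j))
Function('X')(R) = Add(-6, Mul(3, R))
Add(Mul(302039, Pow(135309, -1)), Mul(Function('X')(Function('H')(16)), Pow(-79951, -1))) = Add(Mul(302039, Pow(135309, -1)), Mul(Add(-6, Mul(3, Mul(9, Pow(Add(-3, Mul(2, 16)), -1)))), Pow(-79951, -1))) = Add(Mul(302039, Rational(1, 135309)), Mul(Add(-6, Mul(3, Mul(9, Pow(Add(-3, 32), -1)))), Rational(-1, 79951))) = Add(Rational(302039, 135309), Mul(Add(-6, Mul(3, Mul(9, Pow(29, -1)))), Rational(-1, 79951))) = Add(Rational(302039, 135309), Mul(Add(-6, Mul(3, Mul(9, Rational(1, 29)))), Rational(-1, 79951))) = Add(Rational(302039, 135309), Mul(Add(-6, Mul(3, Rational(9, 29))), Rational(-1, 79951))) = Add(Rational(302039, 135309), Mul(Add(-6, Rational(27, 29)), Rational(-1, 79951))) = Add(Rational(302039, 135309), Mul(Rational(-147, 29), Rational(-1, 79951))) = Add(Rational(302039, 135309), Rational(147, 2318579)) = Rational(700321173004, 313724605911)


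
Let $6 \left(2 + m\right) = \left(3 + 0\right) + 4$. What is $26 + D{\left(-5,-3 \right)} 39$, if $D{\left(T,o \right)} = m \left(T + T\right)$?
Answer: $351$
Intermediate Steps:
$m = - \frac{5}{6}$ ($m = -2 + \frac{\left(3 + 0\right) + 4}{6} = -2 + \frac{3 + 4}{6} = -2 + \frac{1}{6} \cdot 7 = -2 + \frac{7}{6} = - \frac{5}{6} \approx -0.83333$)
$D{\left(T,o \right)} = - \frac{5 T}{3}$ ($D{\left(T,o \right)} = - \frac{5 \left(T + T\right)}{6} = - \frac{5 \cdot 2 T}{6} = - \frac{5 T}{3}$)
$26 + D{\left(-5,-3 \right)} 39 = 26 + \left(- \frac{5}{3}\right) \left(-5\right) 39 = 26 + \frac{25}{3} \cdot 39 = 26 + 325 = 351$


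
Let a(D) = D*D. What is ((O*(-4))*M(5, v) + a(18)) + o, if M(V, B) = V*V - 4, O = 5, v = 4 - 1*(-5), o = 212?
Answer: 116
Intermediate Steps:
v = 9 (v = 4 + 5 = 9)
M(V, B) = -4 + V² (M(V, B) = V² - 4 = -4 + V²)
a(D) = D²
((O*(-4))*M(5, v) + a(18)) + o = ((5*(-4))*(-4 + 5²) + 18²) + 212 = (-20*(-4 + 25) + 324) + 212 = (-20*21 + 324) + 212 = (-420 + 324) + 212 = -96 + 212 = 116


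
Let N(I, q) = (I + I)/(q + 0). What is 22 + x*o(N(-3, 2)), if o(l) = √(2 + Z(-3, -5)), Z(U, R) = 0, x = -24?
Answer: 22 - 24*√2 ≈ -11.941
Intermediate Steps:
N(I, q) = 2*I/q (N(I, q) = (2*I)/q = 2*I/q)
o(l) = √2 (o(l) = √(2 + 0) = √2)
22 + x*o(N(-3, 2)) = 22 - 24*√2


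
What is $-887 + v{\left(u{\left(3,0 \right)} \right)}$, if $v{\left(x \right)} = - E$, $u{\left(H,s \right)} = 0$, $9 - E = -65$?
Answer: $-961$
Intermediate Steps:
$E = 74$ ($E = 9 - -65 = 9 + 65 = 74$)
$v{\left(x \right)} = -74$ ($v{\left(x \right)} = \left(-1\right) 74 = -74$)
$-887 + v{\left(u{\left(3,0 \right)} \right)} = -887 - 74 = -961$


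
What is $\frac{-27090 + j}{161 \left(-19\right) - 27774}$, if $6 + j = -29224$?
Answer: $\frac{5120}{2803} \approx 1.8266$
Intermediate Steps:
$j = -29230$ ($j = -6 - 29224 = -29230$)
$\frac{-27090 + j}{161 \left(-19\right) - 27774} = \frac{-27090 - 29230}{161 \left(-19\right) - 27774} = - \frac{56320}{-3059 - 27774} = - \frac{56320}{-30833} = \left(-56320\right) \left(- \frac{1}{30833}\right) = \frac{5120}{2803}$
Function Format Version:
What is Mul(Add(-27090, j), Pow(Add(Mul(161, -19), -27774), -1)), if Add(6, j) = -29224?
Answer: Rational(5120, 2803) ≈ 1.8266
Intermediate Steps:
j = -29230 (j = Add(-6, -29224) = -29230)
Mul(Add(-27090, j), Pow(Add(Mul(161, -19), -27774), -1)) = Mul(Add(-27090, -29230), Pow(Add(Mul(161, -19), -27774), -1)) = Mul(-56320, Pow(Add(-3059, -27774), -1)) = Mul(-56320, Pow(-30833, -1)) = Mul(-56320, Rational(-1, 30833)) = Rational(5120, 2803)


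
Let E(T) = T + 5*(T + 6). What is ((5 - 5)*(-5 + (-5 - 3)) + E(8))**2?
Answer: 6084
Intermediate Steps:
E(T) = 30 + 6*T (E(T) = T + 5*(6 + T) = T + (30 + 5*T) = 30 + 6*T)
((5 - 5)*(-5 + (-5 - 3)) + E(8))**2 = ((5 - 5)*(-5 + (-5 - 3)) + (30 + 6*8))**2 = (0*(-5 - 8) + (30 + 48))**2 = (0*(-13) + 78)**2 = (0 + 78)**2 = 78**2 = 6084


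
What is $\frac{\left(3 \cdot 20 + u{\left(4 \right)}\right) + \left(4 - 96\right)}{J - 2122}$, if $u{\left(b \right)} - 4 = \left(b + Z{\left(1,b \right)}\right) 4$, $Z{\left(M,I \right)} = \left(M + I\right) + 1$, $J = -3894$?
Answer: $- \frac{3}{1504} \approx -0.0019947$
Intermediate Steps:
$Z{\left(M,I \right)} = 1 + I + M$ ($Z{\left(M,I \right)} = \left(I + M\right) + 1 = 1 + I + M$)
$u{\left(b \right)} = 12 + 8 b$ ($u{\left(b \right)} = 4 + \left(b + \left(1 + b + 1\right)\right) 4 = 4 + \left(b + \left(2 + b\right)\right) 4 = 4 + \left(2 + 2 b\right) 4 = 4 + \left(8 + 8 b\right) = 12 + 8 b$)
$\frac{\left(3 \cdot 20 + u{\left(4 \right)}\right) + \left(4 - 96\right)}{J - 2122} = \frac{\left(3 \cdot 20 + \left(12 + 8 \cdot 4\right)\right) + \left(4 - 96\right)}{-3894 - 2122} = \frac{\left(60 + \left(12 + 32\right)\right) - 92}{-6016} = \left(\left(60 + 44\right) - 92\right) \left(- \frac{1}{6016}\right) = \left(104 - 92\right) \left(- \frac{1}{6016}\right) = 12 \left(- \frac{1}{6016}\right) = - \frac{3}{1504}$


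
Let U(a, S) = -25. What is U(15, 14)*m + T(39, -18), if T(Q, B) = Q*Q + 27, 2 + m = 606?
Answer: -13552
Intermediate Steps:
m = 604 (m = -2 + 606 = 604)
T(Q, B) = 27 + Q² (T(Q, B) = Q² + 27 = 27 + Q²)
U(15, 14)*m + T(39, -18) = -25*604 + (27 + 39²) = -15100 + (27 + 1521) = -15100 + 1548 = -13552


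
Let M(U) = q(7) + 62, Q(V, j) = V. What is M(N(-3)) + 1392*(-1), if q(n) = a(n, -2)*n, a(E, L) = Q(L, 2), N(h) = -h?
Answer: -1344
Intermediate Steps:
a(E, L) = L
q(n) = -2*n
M(U) = 48 (M(U) = -2*7 + 62 = -14 + 62 = 48)
M(N(-3)) + 1392*(-1) = 48 + 1392*(-1) = 48 - 1392 = -1344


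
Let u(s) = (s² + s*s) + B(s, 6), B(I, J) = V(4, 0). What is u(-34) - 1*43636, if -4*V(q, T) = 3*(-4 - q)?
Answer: -41318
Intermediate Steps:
V(q, T) = 3 + 3*q/4 (V(q, T) = -3*(-4 - q)/4 = -(-12 - 3*q)/4 = 3 + 3*q/4)
B(I, J) = 6 (B(I, J) = 3 + (¾)*4 = 3 + 3 = 6)
u(s) = 6 + 2*s² (u(s) = (s² + s*s) + 6 = (s² + s²) + 6 = 2*s² + 6 = 6 + 2*s²)
u(-34) - 1*43636 = (6 + 2*(-34)²) - 1*43636 = (6 + 2*1156) - 43636 = (6 + 2312) - 43636 = 2318 - 43636 = -41318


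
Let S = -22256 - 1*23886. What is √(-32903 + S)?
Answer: I*√79045 ≈ 281.15*I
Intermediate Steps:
S = -46142 (S = -22256 - 23886 = -46142)
√(-32903 + S) = √(-32903 - 46142) = √(-79045) = I*√79045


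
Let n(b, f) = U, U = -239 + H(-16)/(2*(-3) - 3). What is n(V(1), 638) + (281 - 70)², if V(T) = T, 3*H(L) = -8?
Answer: 1195622/27 ≈ 44282.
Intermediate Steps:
H(L) = -8/3 (H(L) = (⅓)*(-8) = -8/3)
U = -6445/27 (U = -239 - 8/(3*(2*(-3) - 3)) = -239 - 8/(3*(-6 - 3)) = -239 - 8/3/(-9) = -239 - 8/3*(-⅑) = -239 + 8/27 = -6445/27 ≈ -238.70)
n(b, f) = -6445/27
n(V(1), 638) + (281 - 70)² = -6445/27 + (281 - 70)² = -6445/27 + 211² = -6445/27 + 44521 = 1195622/27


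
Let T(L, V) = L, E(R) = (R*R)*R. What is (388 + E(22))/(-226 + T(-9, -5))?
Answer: -11036/235 ≈ -46.962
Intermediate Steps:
E(R) = R**3 (E(R) = R**2*R = R**3)
(388 + E(22))/(-226 + T(-9, -5)) = (388 + 22**3)/(-226 - 9) = (388 + 10648)/(-235) = 11036*(-1/235) = -11036/235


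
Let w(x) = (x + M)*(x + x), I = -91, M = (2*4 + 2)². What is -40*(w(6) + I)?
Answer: -47240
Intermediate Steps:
M = 100 (M = (8 + 2)² = 10² = 100)
w(x) = 2*x*(100 + x) (w(x) = (x + 100)*(x + x) = (100 + x)*(2*x) = 2*x*(100 + x))
-40*(w(6) + I) = -40*(2*6*(100 + 6) - 91) = -40*(2*6*106 - 91) = -40*(1272 - 91) = -40*1181 = -47240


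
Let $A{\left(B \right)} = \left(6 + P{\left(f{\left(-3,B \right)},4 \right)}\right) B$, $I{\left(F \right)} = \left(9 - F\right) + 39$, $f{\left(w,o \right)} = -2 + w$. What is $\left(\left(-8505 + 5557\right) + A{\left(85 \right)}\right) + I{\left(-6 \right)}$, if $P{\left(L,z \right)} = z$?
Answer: $-2044$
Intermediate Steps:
$I{\left(F \right)} = 48 - F$
$A{\left(B \right)} = 10 B$ ($A{\left(B \right)} = \left(6 + 4\right) B = 10 B$)
$\left(\left(-8505 + 5557\right) + A{\left(85 \right)}\right) + I{\left(-6 \right)} = \left(\left(-8505 + 5557\right) + 10 \cdot 85\right) + \left(48 - -6\right) = \left(-2948 + 850\right) + \left(48 + 6\right) = -2098 + 54 = -2044$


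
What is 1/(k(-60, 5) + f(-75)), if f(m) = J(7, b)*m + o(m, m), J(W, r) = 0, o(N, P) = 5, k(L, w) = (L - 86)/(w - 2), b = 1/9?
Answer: -3/131 ≈ -0.022901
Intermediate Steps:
b = 1/9 (b = 1*(1/9) = 1/9 ≈ 0.11111)
k(L, w) = (-86 + L)/(-2 + w)
f(m) = 5 (f(m) = 0*m + 5 = 0 + 5 = 5)
1/(k(-60, 5) + f(-75)) = 1/((-86 - 60)/(-2 + 5) + 5) = 1/(-146/3 + 5) = 1/(-131/3) = -3/131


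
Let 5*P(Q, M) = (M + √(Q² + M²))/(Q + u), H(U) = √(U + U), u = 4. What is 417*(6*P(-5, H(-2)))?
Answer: -5004*I/5 - 2502*√21/5 ≈ -2293.1 - 1000.8*I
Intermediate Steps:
H(U) = √2*√U (H(U) = √(2*U) = √2*√U)
P(Q, M) = (M + √(M² + Q²))/(5*(4 + Q)) (P(Q, M) = ((M + √(Q² + M²))/(Q + 4))/5 = ((M + √(M² + Q²))/(4 + Q))/5 = (M + √(M² + Q²))/(5*(4 + Q)))
417*(6*P(-5, H(-2))) = 417*(6*((√2*√(-2) + √((√2*√(-2))² + (-5)²))/(5*(4 - 5)))) = 417*(6*((⅕)*(√2*(I*√2) + √((√2*(I*√2))² + 25))/(-1))) = 417*(6*((⅕)*(-1)*(2*I + √((2*I)² + 25)))) = 417*(6*((⅕)*(-1)*(2*I + √(-4 + 25)))) = 417*(6*((⅕)*(-1)*(2*I + √21))) = 417*(6*((⅕)*(-1)*(√21 + 2*I))) = 417*(6*(-2*I/5 - √21/5)) = 417*(-12*I/5 - 6*√21/5) = -5004*I/5 - 2502*√21/5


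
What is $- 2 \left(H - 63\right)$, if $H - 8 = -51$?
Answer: $212$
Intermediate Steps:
$H = -43$ ($H = 8 - 51 = -43$)
$- 2 \left(H - 63\right) = - 2 \left(-43 - 63\right) = \left(-2\right) \left(-106\right) = 212$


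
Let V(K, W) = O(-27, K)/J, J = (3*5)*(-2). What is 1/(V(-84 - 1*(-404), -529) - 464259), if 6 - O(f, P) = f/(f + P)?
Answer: -586/272055893 ≈ -2.1540e-6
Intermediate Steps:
J = -30 (J = 15*(-2) = -30)
O(f, P) = 6 - f/(P + f) (O(f, P) = 6 - f/(f + P) = 6 - f/(P + f))
V(K, W) = -(-135 + 6*K)/(30*(-27 + K)) (V(K, W) = ((5*(-27) + 6*K)/(K - 27))/(-30) = ((-135 + 6*K)/(-27 + K))*(-1/30) = -(-135 + 6*K)/(30*(-27 + K)))
1/(V(-84 - 1*(-404), -529) - 464259) = 1/((45 - 2*(-84 - 1*(-404)))/(10*(-27 + (-84 - 1*(-404)))) - 464259) = 1/((45 - 2*(-84 + 404))/(10*(-27 + (-84 + 404))) - 464259) = 1/((45 - 2*320)/(10*(-27 + 320)) - 464259) = 1/((⅒)*(45 - 640)/293 - 464259) = 1/((⅒)*(1/293)*(-595) - 464259) = 1/(-119/586 - 464259) = 1/(-272055893/586) = -586/272055893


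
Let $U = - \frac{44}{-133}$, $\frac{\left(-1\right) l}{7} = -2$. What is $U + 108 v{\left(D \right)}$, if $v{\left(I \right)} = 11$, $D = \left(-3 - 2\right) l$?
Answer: $\frac{158048}{133} \approx 1188.3$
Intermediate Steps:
$l = 14$ ($l = \left(-7\right) \left(-2\right) = 14$)
$U = \frac{44}{133}$ ($U = \left(-44\right) \left(- \frac{1}{133}\right) = \frac{44}{133} \approx 0.33083$)
$D = -70$ ($D = \left(-3 - 2\right) 14 = \left(-5\right) 14 = -70$)
$U + 108 v{\left(D \right)} = \frac{44}{133} + 108 \cdot 11 = \frac{44}{133} + 1188 = \frac{158048}{133}$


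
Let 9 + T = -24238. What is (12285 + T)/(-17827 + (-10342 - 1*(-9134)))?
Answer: 11962/19035 ≈ 0.62842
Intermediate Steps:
T = -24247 (T = -9 - 24238 = -24247)
(12285 + T)/(-17827 + (-10342 - 1*(-9134))) = (12285 - 24247)/(-17827 + (-10342 - 1*(-9134))) = -11962/(-17827 + (-10342 + 9134)) = -11962/(-17827 - 1208) = -11962/(-19035) = -11962*(-1/19035) = 11962/19035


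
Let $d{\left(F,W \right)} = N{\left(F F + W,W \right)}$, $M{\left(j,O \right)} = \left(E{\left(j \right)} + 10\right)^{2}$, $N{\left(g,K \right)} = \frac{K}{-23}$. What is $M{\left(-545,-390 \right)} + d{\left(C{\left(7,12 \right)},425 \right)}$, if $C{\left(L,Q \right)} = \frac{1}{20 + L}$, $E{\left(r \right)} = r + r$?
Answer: $\frac{26826775}{23} \approx 1.1664 \cdot 10^{6}$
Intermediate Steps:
$E{\left(r \right)} = 2 r$
$N{\left(g,K \right)} = - \frac{K}{23}$ ($N{\left(g,K \right)} = K \left(- \frac{1}{23}\right) = - \frac{K}{23}$)
$M{\left(j,O \right)} = \left(10 + 2 j\right)^{2}$ ($M{\left(j,O \right)} = \left(2 j + 10\right)^{2} = \left(10 + 2 j\right)^{2}$)
$d{\left(F,W \right)} = - \frac{W}{23}$
$M{\left(-545,-390 \right)} + d{\left(C{\left(7,12 \right)},425 \right)} = 4 \left(5 - 545\right)^{2} - \frac{425}{23} = 4 \left(-540\right)^{2} - \frac{425}{23} = 4 \cdot 291600 - \frac{425}{23} = 1166400 - \frac{425}{23} = \frac{26826775}{23}$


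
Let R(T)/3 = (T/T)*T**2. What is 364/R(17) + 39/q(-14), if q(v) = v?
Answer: -28717/12138 ≈ -2.3659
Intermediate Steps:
R(T) = 3*T**2 (R(T) = 3*((T/T)*T**2) = 3*(1*T**2) = 3*T**2)
364/R(17) + 39/q(-14) = 364/((3*17**2)) + 39/(-14) = 364/((3*289)) + 39*(-1/14) = 364/867 - 39/14 = -28717/12138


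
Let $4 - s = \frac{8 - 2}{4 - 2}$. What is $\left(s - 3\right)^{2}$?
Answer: $4$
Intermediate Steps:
$s = 1$ ($s = 4 - \frac{8 - 2}{4 - 2} = 4 - \frac{6}{2} = 4 - 6 \cdot \frac{1}{2} = 4 - 3 = 1$)
$\left(s - 3\right)^{2} = \left(1 - 3\right)^{2} = \left(-2\right)^{2} = 4$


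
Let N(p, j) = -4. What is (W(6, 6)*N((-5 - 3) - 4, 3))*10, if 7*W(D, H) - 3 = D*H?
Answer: -1560/7 ≈ -222.86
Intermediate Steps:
W(D, H) = 3/7 + D*H/7 (W(D, H) = 3/7 + (D*H)/7 = 3/7 + D*H/7)
(W(6, 6)*N((-5 - 3) - 4, 3))*10 = ((3/7 + (⅐)*6*6)*(-4))*10 = ((3/7 + 36/7)*(-4))*10 = ((39/7)*(-4))*10 = -156/7*10 = -1560/7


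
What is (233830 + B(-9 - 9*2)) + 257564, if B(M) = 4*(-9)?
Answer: 491358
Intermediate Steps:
B(M) = -36
(233830 + B(-9 - 9*2)) + 257564 = (233830 - 36) + 257564 = 233794 + 257564 = 491358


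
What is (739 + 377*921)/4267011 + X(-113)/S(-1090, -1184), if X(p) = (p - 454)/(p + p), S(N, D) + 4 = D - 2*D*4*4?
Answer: 412633721491/5055920376600 ≈ 0.081614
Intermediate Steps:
S(N, D) = -4 - 31*D (S(N, D) = -4 + (D - 2*D*4*4) = -4 + (D - 2*4*D*4) = -4 + (D - 32*D) = -4 - 31*D)
X(p) = (-454 + p)/(2*p) (X(p) = (-454 + p)/((2*p)) = (-454 + p)*(1/(2*p)) = (-454 + p)/(2*p))
(739 + 377*921)/4267011 + X(-113)/S(-1090, -1184) = (739 + 377*921)/4267011 + ((½)*(-454 - 113)/(-113))/(-4 - 31*(-1184)) = (739 + 347217)*(1/4267011) + ((½)*(-1/113)*(-567))/(-4 + 36704) = 347956*(1/4267011) + (567/226)/36700 = 49708/609573 + (567/226)*(1/36700) = 49708/609573 + 567/8294200 = 412633721491/5055920376600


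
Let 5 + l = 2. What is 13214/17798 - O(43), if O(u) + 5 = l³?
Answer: 291375/8899 ≈ 32.742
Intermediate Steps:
l = -3 (l = -5 + 2 = -3)
O(u) = -32 (O(u) = -5 + (-3)³ = -5 - 27 = -32)
13214/17798 - O(43) = 13214/17798 - 1*(-32) = 13214*(1/17798) + 32 = 6607/8899 + 32 = 291375/8899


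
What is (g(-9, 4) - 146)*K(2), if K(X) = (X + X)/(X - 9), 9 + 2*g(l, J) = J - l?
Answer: 576/7 ≈ 82.286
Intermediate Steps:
g(l, J) = -9/2 + J/2 - l/2 (g(l, J) = -9/2 + (J - l)/2 = -9/2 + (J/2 - l/2) = -9/2 + J/2 - l/2)
K(X) = 2*X/(-9 + X) (K(X) = (2*X)/(-9 + X) = 2*X/(-9 + X))
(g(-9, 4) - 146)*K(2) = ((-9/2 + (½)*4 - ½*(-9)) - 146)*(2*2/(-9 + 2)) = ((-9/2 + 2 + 9/2) - 146)*(2*2/(-7)) = (2 - 146)*(2*2*(-⅐)) = -144*(-4/7) = 576/7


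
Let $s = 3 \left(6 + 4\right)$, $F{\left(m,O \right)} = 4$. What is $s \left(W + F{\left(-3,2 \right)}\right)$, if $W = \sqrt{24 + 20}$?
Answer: $120 + 60 \sqrt{11} \approx 319.0$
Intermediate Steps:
$W = 2 \sqrt{11}$ ($W = \sqrt{44} = 2 \sqrt{11} \approx 6.6332$)
$s = 30$ ($s = 3 \cdot 10 = 30$)
$s \left(W + F{\left(-3,2 \right)}\right) = 30 \left(2 \sqrt{11} + 4\right) = 30 \left(4 + 2 \sqrt{11}\right) = 120 + 60 \sqrt{11}$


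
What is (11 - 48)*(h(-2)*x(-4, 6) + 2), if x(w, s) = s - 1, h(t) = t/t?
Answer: -259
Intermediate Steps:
h(t) = 1
x(w, s) = -1 + s
(11 - 48)*(h(-2)*x(-4, 6) + 2) = (11 - 48)*(1*(-1 + 6) + 2) = -37*(1*5 + 2) = -37*(5 + 2) = -37*7 = -259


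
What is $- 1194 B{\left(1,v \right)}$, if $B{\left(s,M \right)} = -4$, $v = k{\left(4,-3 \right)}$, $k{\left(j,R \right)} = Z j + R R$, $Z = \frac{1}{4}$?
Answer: $4776$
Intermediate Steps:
$Z = \frac{1}{4} \approx 0.25$
$k{\left(j,R \right)} = R^{2} + \frac{j}{4}$ ($k{\left(j,R \right)} = \frac{j}{4} + R R = \frac{j}{4} + R^{2} = R^{2} + \frac{j}{4}$)
$v = 10$ ($v = \left(-3\right)^{2} + \frac{1}{4} \cdot 4 = 9 + 1 = 10$)
$- 1194 B{\left(1,v \right)} = \left(-1194\right) \left(-4\right) = 4776$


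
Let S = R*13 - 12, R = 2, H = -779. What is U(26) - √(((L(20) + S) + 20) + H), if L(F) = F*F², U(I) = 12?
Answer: 12 - √7255 ≈ -73.176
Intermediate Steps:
S = 14 (S = 2*13 - 12 = 26 - 12 = 14)
L(F) = F³
U(26) - √(((L(20) + S) + 20) + H) = 12 - √(((20³ + 14) + 20) - 779) = 12 - √(((8000 + 14) + 20) - 779) = 12 - √((8014 + 20) - 779) = 12 - √(8034 - 779) = 12 - √7255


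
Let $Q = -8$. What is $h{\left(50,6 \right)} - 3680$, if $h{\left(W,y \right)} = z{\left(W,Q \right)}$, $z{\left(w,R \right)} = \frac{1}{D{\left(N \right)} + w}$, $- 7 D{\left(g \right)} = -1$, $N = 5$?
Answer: $- \frac{1291673}{351} \approx -3680.0$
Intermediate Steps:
$D{\left(g \right)} = \frac{1}{7}$ ($D{\left(g \right)} = \left(- \frac{1}{7}\right) \left(-1\right) = \frac{1}{7}$)
$z{\left(w,R \right)} = \frac{1}{\frac{1}{7} + w}$
$h{\left(W,y \right)} = \frac{7}{1 + 7 W}$
$h{\left(50,6 \right)} - 3680 = \frac{7}{1 + 7 \cdot 50} - 3680 = \frac{7}{1 + 350} - 3680 = \frac{7}{351} - 3680 = - \frac{1291673}{351}$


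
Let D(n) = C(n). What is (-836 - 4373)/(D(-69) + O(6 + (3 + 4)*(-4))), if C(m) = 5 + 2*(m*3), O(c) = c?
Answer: 5209/431 ≈ 12.086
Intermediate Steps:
C(m) = 5 + 6*m (C(m) = 5 + 2*(3*m) = 5 + 6*m)
D(n) = 5 + 6*n
(-836 - 4373)/(D(-69) + O(6 + (3 + 4)*(-4))) = (-836 - 4373)/((5 + 6*(-69)) + (6 + (3 + 4)*(-4))) = -5209/((5 - 414) + (6 + 7*(-4))) = -5209/(-409 + (6 - 28)) = -5209/(-409 - 22) = -5209/(-431) = -5209*(-1/431) = 5209/431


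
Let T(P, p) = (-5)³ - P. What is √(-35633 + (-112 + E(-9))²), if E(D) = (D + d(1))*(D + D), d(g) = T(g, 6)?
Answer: √5337491 ≈ 2310.3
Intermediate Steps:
T(P, p) = -125 - P
d(g) = -125 - g
E(D) = 2*D*(-126 + D) (E(D) = (D + (-125 - 1*1))*(D + D) = (D + (-125 - 1))*(2*D) = (D - 126)*(2*D) = (-126 + D)*(2*D) = 2*D*(-126 + D))
√(-35633 + (-112 + E(-9))²) = √(-35633 + (-112 + 2*(-9)*(-126 - 9))²) = √(-35633 + (-112 + 2*(-9)*(-135))²) = √(-35633 + (-112 + 2430)²) = √(-35633 + 2318²) = √(-35633 + 5373124) = √5337491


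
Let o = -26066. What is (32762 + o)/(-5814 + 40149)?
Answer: 744/3815 ≈ 0.19502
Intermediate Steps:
(32762 + o)/(-5814 + 40149) = (32762 - 26066)/(-5814 + 40149) = 6696/34335 = 6696*(1/34335) = 744/3815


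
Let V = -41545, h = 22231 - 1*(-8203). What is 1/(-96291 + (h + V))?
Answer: -1/107402 ≈ -9.3108e-6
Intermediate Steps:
h = 30434 (h = 22231 + 8203 = 30434)
1/(-96291 + (h + V)) = 1/(-96291 + (30434 - 41545)) = 1/(-96291 - 11111) = 1/(-107402) = -1/107402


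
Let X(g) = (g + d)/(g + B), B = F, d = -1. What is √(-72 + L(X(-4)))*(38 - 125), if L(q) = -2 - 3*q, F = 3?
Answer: -87*I*√89 ≈ -820.76*I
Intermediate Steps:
B = 3
X(g) = (-1 + g)/(3 + g) (X(g) = (g - 1)/(g + 3) = (-1 + g)/(3 + g))
L(q) = -2 - 3*q
√(-72 + L(X(-4)))*(38 - 125) = √(-72 + (-2 - 3*(-1 - 4)/(3 - 4)))*(38 - 125) = √(-72 + (-2 - 3*(-5)/(-1)))*(-87) = √(-72 + (-2 - (-3)*(-5)))*(-87) = √(-72 + (-2 - 3*5))*(-87) = √(-72 + (-2 - 15))*(-87) = √(-72 - 17)*(-87) = √(-89)*(-87) = (I*√89)*(-87) = -87*I*√89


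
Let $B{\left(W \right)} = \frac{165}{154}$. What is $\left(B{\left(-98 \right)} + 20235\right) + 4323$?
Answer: $\frac{343827}{14} \approx 24559.0$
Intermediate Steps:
$B{\left(W \right)} = \frac{15}{14}$ ($B{\left(W \right)} = 165 \cdot \frac{1}{154} = \frac{15}{14}$)
$\left(B{\left(-98 \right)} + 20235\right) + 4323 = \left(\frac{15}{14} + 20235\right) + 4323 = \frac{283305}{14} + 4323 = \frac{343827}{14}$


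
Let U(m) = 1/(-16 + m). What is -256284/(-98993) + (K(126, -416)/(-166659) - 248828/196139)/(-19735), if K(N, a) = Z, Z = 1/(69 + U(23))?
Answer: 80021649247508099109373/30908626499944836869820 ≈ 2.5890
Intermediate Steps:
Z = 7/484 (Z = 1/(69 + 1/(-16 + 23)) = 1/(69 + 1/7) = 1/(69 + ⅐) = 1/(484/7) = 7/484 ≈ 0.014463)
K(N, a) = 7/484
-256284/(-98993) + (K(126, -416)/(-166659) - 248828/196139)/(-19735) = -256284/(-98993) + ((7/484)/(-166659) - 248828/196139)/(-19735) = -256284*(-1/98993) + ((7/484)*(-1/166659) - 248828*1/196139)*(-1/19735) = 256284/98993 + (-7/80662956 - 248828/196139)*(-1/19735) = 256284/98993 - 20071203388541/15821151526884*(-1/19735) = 256284/98993 + 20071203388541/312230425383055740 = 80021649247508099109373/30908626499944836869820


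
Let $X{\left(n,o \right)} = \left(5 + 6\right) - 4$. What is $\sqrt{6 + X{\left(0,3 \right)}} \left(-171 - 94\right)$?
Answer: $- 265 \sqrt{13} \approx -955.47$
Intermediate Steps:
$X{\left(n,o \right)} = 7$ ($X{\left(n,o \right)} = 11 - 4 = 7$)
$\sqrt{6 + X{\left(0,3 \right)}} \left(-171 - 94\right) = \sqrt{6 + 7} \left(-171 - 94\right) = \sqrt{13} \left(-265\right) = - 265 \sqrt{13}$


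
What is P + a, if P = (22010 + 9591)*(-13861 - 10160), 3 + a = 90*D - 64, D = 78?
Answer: -759080668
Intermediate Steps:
a = 6953 (a = -3 + (90*78 - 64) = -3 + (7020 - 64) = -3 + 6956 = 6953)
P = -759087621 (P = 31601*(-24021) = -759087621)
P + a = -759087621 + 6953 = -759080668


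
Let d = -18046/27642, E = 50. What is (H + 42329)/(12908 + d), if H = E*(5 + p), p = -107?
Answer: 514542009/178392445 ≈ 2.8843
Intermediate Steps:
H = -5100 (H = 50*(5 - 107) = 50*(-102) = -5100)
d = -9023/13821 (d = -18046*1/27642 = -9023/13821 ≈ -0.65285)
(H + 42329)/(12908 + d) = (-5100 + 42329)/(12908 - 9023/13821) = 37229/(178392445/13821) = 37229*(13821/178392445) = 514542009/178392445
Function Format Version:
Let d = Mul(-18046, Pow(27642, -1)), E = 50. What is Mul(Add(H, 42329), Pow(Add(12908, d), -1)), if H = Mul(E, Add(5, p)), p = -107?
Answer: Rational(514542009, 178392445) ≈ 2.8843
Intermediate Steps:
H = -5100 (H = Mul(50, Add(5, -107)) = Mul(50, -102) = -5100)
d = Rational(-9023, 13821) (d = Mul(-18046, Rational(1, 27642)) = Rational(-9023, 13821) ≈ -0.65285)
Mul(Add(H, 42329), Pow(Add(12908, d), -1)) = Mul(Add(-5100, 42329), Pow(Add(12908, Rational(-9023, 13821)), -1)) = Mul(37229, Pow(Rational(178392445, 13821), -1)) = Mul(37229, Rational(13821, 178392445)) = Rational(514542009, 178392445)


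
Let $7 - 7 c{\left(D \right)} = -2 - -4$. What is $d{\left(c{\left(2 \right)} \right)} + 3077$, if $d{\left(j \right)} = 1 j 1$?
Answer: $\frac{21544}{7} \approx 3077.7$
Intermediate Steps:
$c{\left(D \right)} = \frac{5}{7}$ ($c{\left(D \right)} = 1 - \frac{-2 - -4}{7} = 1 - \frac{-2 + 4}{7} = 1 - \frac{2}{7} = \frac{5}{7}$)
$d{\left(j \right)} = j$ ($d{\left(j \right)} = j 1 = j$)
$d{\left(c{\left(2 \right)} \right)} + 3077 = \frac{5}{7} + 3077 = \frac{21544}{7}$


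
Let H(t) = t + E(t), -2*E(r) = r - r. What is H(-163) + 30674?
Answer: 30511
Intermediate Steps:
E(r) = 0 (E(r) = -(r - r)/2 = -½*0 = 0)
H(t) = t (H(t) = t + 0 = t)
H(-163) + 30674 = -163 + 30674 = 30511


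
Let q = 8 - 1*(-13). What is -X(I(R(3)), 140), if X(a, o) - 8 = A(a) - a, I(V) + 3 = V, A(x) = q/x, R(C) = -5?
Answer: -107/8 ≈ -13.375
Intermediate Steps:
q = 21 (q = 8 + 13 = 21)
A(x) = 21/x
I(V) = -3 + V
X(a, o) = 8 - a + 21/a (X(a, o) = 8 + (21/a - a) = 8 + (-a + 21/a) = 8 - a + 21/a)
-X(I(R(3)), 140) = -(8 - (-3 - 5) + 21/(-3 - 5)) = -(8 - 1*(-8) + 21/(-8)) = -(8 + 8 + 21*(-⅛)) = -(8 + 8 - 21/8) = -1*107/8 = -107/8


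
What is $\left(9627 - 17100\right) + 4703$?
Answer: $-2770$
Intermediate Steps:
$\left(9627 - 17100\right) + 4703 = -7473 + 4703 = -2770$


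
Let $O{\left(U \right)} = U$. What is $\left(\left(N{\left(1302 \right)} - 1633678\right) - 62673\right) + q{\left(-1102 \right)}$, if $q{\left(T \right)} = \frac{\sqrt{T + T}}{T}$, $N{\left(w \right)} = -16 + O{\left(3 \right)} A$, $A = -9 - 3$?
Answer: $-1696403 - \frac{i \sqrt{551}}{551} \approx -1.6964 \cdot 10^{6} - 0.042601 i$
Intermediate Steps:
$A = -12$ ($A = -9 - 3 = -12$)
$N{\left(w \right)} = -52$ ($N{\left(w \right)} = -16 + 3 \left(-12\right) = -16 - 36 = -52$)
$q{\left(T \right)} = \frac{\sqrt{2}}{\sqrt{T}}$ ($q{\left(T \right)} = \frac{\sqrt{2 T}}{T} = \frac{\sqrt{2} \sqrt{T}}{T} = \frac{\sqrt{2}}{\sqrt{T}}$)
$\left(\left(N{\left(1302 \right)} - 1633678\right) - 62673\right) + q{\left(-1102 \right)} = \left(\left(-52 - 1633678\right) - 62673\right) + \frac{\sqrt{2}}{i \sqrt{1102}} = \left(-1633730 - 62673\right) + \sqrt{2} \left(- \frac{i \sqrt{1102}}{1102}\right) = -1696403 - \frac{i \sqrt{551}}{551}$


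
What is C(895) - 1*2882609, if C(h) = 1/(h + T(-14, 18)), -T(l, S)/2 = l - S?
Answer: -2764422030/959 ≈ -2.8826e+6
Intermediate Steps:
T(l, S) = -2*l + 2*S (T(l, S) = -2*(l - S) = -2*l + 2*S)
C(h) = 1/(64 + h) (C(h) = 1/(h + (-2*(-14) + 2*18)) = 1/(h + (28 + 36)) = 1/(h + 64) = 1/(64 + h))
C(895) - 1*2882609 = 1/(64 + 895) - 1*2882609 = 1/959 - 2882609 = -2764422030/959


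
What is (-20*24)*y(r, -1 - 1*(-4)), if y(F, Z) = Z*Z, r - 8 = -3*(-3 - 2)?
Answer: -4320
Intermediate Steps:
r = 23 (r = 8 - 3*(-3 - 2) = 8 - 3*(-5) = 8 + 15 = 23)
y(F, Z) = Z²
(-20*24)*y(r, -1 - 1*(-4)) = (-20*24)*(-1 - 1*(-4))² = -480*(-1 + 4)² = -480*3² = -480*9 = -4320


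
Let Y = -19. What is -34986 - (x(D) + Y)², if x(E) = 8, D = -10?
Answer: -35107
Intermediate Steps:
-34986 - (x(D) + Y)² = -34986 - (8 - 19)² = -34986 - 1*(-11)² = -34986 - 1*121 = -34986 - 121 = -35107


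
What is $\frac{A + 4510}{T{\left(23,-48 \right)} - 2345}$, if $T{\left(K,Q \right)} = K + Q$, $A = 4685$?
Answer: $- \frac{613}{158} \approx -3.8797$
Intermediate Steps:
$\frac{A + 4510}{T{\left(23,-48 \right)} - 2345} = \frac{4685 + 4510}{\left(23 - 48\right) - 2345} = \frac{9195}{-25 - 2345} = \frac{9195}{-2370} = 9195 \left(- \frac{1}{2370}\right) = - \frac{613}{158}$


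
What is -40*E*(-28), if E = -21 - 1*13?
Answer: -38080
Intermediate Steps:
E = -34 (E = -21 - 13 = -34)
-40*E*(-28) = -40*(-34)*(-28) = 1360*(-28) = -38080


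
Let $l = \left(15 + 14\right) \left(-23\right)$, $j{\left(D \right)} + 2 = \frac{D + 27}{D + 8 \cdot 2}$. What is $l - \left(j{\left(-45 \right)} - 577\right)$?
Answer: $- \frac{2570}{29} \approx -88.621$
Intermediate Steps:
$j{\left(D \right)} = -2 + \frac{27 + D}{16 + D}$ ($j{\left(D \right)} = -2 + \frac{D + 27}{D + 8 \cdot 2} = -2 + \frac{27 + D}{D + 16} = -2 + \frac{27 + D}{16 + D}$)
$l = -667$ ($l = 29 \left(-23\right) = -667$)
$l - \left(j{\left(-45 \right)} - 577\right) = -667 - \left(\frac{-5 - -45}{16 - 45} - 577\right) = -667 - \left(\frac{-5 + 45}{-29} - 577\right) = -667 - \left(\left(- \frac{1}{29}\right) 40 - 577\right) = -667 - \left(- \frac{40}{29} - 577\right) = -667 - - \frac{16773}{29} = -667 + \frac{16773}{29} = - \frac{2570}{29}$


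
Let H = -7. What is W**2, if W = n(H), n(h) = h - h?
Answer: 0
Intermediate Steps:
n(h) = 0
W = 0
W**2 = 0**2 = 0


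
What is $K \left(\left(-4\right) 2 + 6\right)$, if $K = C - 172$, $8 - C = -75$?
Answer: $178$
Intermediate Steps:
$C = 83$ ($C = 8 - -75 = 8 + 75 = 83$)
$K = -89$ ($K = 83 - 172 = -89$)
$K \left(\left(-4\right) 2 + 6\right) = - 89 \left(\left(-4\right) 2 + 6\right) = - 89 \left(-8 + 6\right) = \left(-89\right) \left(-2\right) = 178$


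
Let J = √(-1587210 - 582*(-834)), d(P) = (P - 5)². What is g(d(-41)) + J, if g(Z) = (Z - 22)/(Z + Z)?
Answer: 1047/2116 + I*√1101822 ≈ 0.4948 + 1049.7*I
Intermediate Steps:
d(P) = (-5 + P)²
g(Z) = (-22 + Z)/(2*Z) (g(Z) = (-22 + Z)/((2*Z)) = (-22 + Z)*(1/(2*Z)) = (-22 + Z)/(2*Z))
J = I*√1101822 (J = √(-1587210 + 485388) = √(-1101822) = I*√1101822 ≈ 1049.7*I)
g(d(-41)) + J = (-22 + (-5 - 41)²)/(2*((-5 - 41)²)) + I*√1101822 = (-22 + (-46)²)/(2*((-46)²)) + I*√1101822 = (½)*(-22 + 2116)/2116 + I*√1101822 = (½)*(1/2116)*2094 + I*√1101822 = 1047/2116 + I*√1101822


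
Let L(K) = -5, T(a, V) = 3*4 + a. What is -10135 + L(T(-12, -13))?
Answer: -10140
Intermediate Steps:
T(a, V) = 12 + a
-10135 + L(T(-12, -13)) = -10135 - 5 = -10140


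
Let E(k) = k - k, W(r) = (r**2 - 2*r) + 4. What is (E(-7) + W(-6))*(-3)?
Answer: -156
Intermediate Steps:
W(r) = 4 + r**2 - 2*r
E(k) = 0
(E(-7) + W(-6))*(-3) = (0 + (4 + (-6)**2 - 2*(-6)))*(-3) = (0 + (4 + 36 + 12))*(-3) = (0 + 52)*(-3) = 52*(-3) = -156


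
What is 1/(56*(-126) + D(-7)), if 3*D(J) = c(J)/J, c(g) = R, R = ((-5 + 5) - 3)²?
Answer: -7/49395 ≈ -0.00014171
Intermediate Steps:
R = 9 (R = (0 - 3)² = (-3)² = 9)
c(g) = 9
D(J) = 3/J (D(J) = (9/J)/3 = 3/J)
1/(56*(-126) + D(-7)) = 1/(56*(-126) + 3/(-7)) = 1/(-7056 + 3*(-⅐)) = 1/(-7056 - 3/7) = 1/(-49395/7) = -7/49395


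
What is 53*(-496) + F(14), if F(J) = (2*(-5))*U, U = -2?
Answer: -26268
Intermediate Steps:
F(J) = 20 (F(J) = (2*(-5))*(-2) = -10*(-2) = 20)
53*(-496) + F(14) = 53*(-496) + 20 = -26288 + 20 = -26268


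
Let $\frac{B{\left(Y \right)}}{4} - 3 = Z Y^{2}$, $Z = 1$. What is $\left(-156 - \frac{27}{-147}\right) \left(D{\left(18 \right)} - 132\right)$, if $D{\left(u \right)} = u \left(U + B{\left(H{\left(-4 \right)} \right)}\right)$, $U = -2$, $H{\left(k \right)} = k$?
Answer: $- \frac{9162000}{49} \approx -1.8698 \cdot 10^{5}$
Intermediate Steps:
$B{\left(Y \right)} = 12 + 4 Y^{2}$ ($B{\left(Y \right)} = 12 + 4 \cdot 1 Y^{2} = 12 + 4 Y^{2}$)
$D{\left(u \right)} = 74 u$ ($D{\left(u \right)} = u \left(-2 + \left(12 + 4 \left(-4\right)^{2}\right)\right) = u \left(-2 + \left(12 + 4 \cdot 16\right)\right) = u \left(-2 + \left(12 + 64\right)\right) = u \left(-2 + 76\right) = u 74 = 74 u$)
$\left(-156 - \frac{27}{-147}\right) \left(D{\left(18 \right)} - 132\right) = \left(-156 - \frac{27}{-147}\right) \left(74 \cdot 18 - 132\right) = \left(-156 - - \frac{9}{49}\right) \left(1332 - 132\right) = \left(-156 + \frac{9}{49}\right) 1200 = \left(- \frac{7635}{49}\right) 1200 = - \frac{9162000}{49}$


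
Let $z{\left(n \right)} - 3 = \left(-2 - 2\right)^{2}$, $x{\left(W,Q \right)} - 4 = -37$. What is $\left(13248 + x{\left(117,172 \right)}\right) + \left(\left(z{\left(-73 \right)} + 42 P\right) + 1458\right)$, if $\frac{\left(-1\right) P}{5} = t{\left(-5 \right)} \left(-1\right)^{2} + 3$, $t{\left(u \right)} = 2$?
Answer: $13642$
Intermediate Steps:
$x{\left(W,Q \right)} = -33$ ($x{\left(W,Q \right)} = 4 - 37 = -33$)
$P = -25$ ($P = - 5 \left(2 \left(-1\right)^{2} + 3\right) = - 5 \left(2 \cdot 1 + 3\right) = - 5 \left(2 + 3\right) = \left(-5\right) 5 = -25$)
$z{\left(n \right)} = 19$ ($z{\left(n \right)} = 3 + \left(-2 - 2\right)^{2} = 3 + \left(-4\right)^{2} = 3 + 16 = 19$)
$\left(13248 + x{\left(117,172 \right)}\right) + \left(\left(z{\left(-73 \right)} + 42 P\right) + 1458\right) = \left(13248 - 33\right) + \left(\left(19 + 42 \left(-25\right)\right) + 1458\right) = 13215 + \left(\left(19 - 1050\right) + 1458\right) = 13215 + \left(-1031 + 1458\right) = 13215 + 427 = 13642$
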